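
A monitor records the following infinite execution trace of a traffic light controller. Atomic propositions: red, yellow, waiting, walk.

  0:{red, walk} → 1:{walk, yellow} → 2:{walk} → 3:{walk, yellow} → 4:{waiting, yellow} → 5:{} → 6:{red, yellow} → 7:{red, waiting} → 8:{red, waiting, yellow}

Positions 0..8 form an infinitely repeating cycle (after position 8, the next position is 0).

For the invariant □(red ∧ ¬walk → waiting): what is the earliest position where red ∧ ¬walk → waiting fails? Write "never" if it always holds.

Check red ∧ ¬walk → waiting at each position in order: 0 ✓, 1 ✓, 2 ✓, 3 ✓, 4 ✓, 5 ✓.
At position 6 the labels are {red, yellow}, so red ∧ ¬walk → waiting is false there. This is the first violation.

6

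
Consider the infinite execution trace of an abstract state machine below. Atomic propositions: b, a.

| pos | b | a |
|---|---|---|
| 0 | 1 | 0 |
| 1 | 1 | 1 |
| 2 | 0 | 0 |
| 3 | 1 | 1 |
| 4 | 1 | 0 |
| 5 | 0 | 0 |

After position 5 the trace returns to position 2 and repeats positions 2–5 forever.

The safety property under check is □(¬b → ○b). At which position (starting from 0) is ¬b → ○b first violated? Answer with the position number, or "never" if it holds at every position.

5

Check ¬b → ○b at each position in order: 0 ✓, 1 ✓, 2 ✓, 3 ✓, 4 ✓.
At position 5 the labels are {} and the next position 2 has {}, so ¬b → ○b is false there. This is the first violation.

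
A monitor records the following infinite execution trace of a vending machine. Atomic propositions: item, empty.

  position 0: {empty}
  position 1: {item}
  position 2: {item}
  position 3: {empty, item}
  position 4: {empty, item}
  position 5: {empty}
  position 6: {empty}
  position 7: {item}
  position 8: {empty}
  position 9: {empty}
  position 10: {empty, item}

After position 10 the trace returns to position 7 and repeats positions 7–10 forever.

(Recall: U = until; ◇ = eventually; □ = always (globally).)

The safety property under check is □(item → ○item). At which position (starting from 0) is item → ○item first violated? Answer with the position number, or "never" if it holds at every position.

4

Check item → ○item at each position in order: 0 ✓, 1 ✓, 2 ✓, 3 ✓.
At position 4 the labels are {empty, item} and the next position 5 has {empty}, so item → ○item is false there. This is the first violation.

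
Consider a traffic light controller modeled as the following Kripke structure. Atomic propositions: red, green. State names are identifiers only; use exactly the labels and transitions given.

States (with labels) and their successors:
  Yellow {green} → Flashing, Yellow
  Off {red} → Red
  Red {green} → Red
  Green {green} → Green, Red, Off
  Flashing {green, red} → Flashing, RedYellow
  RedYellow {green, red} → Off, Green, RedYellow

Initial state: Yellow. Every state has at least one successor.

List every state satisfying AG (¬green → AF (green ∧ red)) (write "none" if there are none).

States satisfying ¬green → AF (green ∧ red): {Yellow, Red, Green, Flashing, RedYellow}.
States satisfying AG (¬green → AF (green ∧ red)): {Red}.

{Red}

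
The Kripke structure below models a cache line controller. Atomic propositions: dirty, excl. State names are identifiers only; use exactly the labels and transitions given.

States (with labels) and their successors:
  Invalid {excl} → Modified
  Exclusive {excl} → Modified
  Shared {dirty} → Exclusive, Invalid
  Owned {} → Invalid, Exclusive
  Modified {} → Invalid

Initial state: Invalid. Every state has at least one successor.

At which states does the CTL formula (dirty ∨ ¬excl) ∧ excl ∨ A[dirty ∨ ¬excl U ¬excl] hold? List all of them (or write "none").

{Shared, Owned, Modified}

States satisfying ¬excl: {Shared, Owned, Modified}.
States satisfying dirty ∨ ¬excl: {Shared, Owned, Modified}.
States satisfying (dirty ∨ ¬excl) ∧ excl: ∅.
States satisfying A[dirty ∨ ¬excl U ¬excl]: {Shared, Owned, Modified}.
States satisfying (dirty ∨ ¬excl) ∧ excl ∨ A[dirty ∨ ¬excl U ¬excl]: {Shared, Owned, Modified}.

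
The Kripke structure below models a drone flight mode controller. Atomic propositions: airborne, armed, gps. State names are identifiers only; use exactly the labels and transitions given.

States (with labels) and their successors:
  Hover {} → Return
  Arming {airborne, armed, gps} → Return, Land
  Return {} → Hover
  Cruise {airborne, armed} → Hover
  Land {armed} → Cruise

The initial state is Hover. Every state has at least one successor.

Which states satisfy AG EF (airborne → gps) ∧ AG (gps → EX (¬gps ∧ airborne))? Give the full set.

{Hover, Return, Cruise, Land}

States satisfying EF (airborne → gps): {Hover, Arming, Return, Cruise, Land}.
States satisfying AG EF (airborne → gps): {Hover, Arming, Return, Cruise, Land}.
States satisfying gps → EX (¬gps ∧ airborne): {Hover, Return, Cruise, Land}.
States satisfying AG (gps → EX (¬gps ∧ airborne)): {Hover, Return, Cruise, Land}.
States satisfying AG EF (airborne → gps) ∧ AG (gps → EX (¬gps ∧ airborne)): {Hover, Return, Cruise, Land}.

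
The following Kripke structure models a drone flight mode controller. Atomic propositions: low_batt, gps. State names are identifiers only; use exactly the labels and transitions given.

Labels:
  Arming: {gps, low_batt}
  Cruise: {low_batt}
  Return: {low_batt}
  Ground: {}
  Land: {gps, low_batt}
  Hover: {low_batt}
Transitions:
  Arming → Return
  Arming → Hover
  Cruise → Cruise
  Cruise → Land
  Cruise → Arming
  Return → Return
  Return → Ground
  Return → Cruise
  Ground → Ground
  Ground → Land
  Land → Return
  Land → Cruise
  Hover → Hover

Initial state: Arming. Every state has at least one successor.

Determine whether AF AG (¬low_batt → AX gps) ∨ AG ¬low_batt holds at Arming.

No

States satisfying AG (¬low_batt → AX gps): {Hover}.
States satisfying AF AG (¬low_batt → AX gps): {Hover}.
States satisfying ¬low_batt: {Ground}.
States satisfying AG ¬low_batt: ∅.
States satisfying AF AG (¬low_batt → AX gps) ∨ AG ¬low_batt: {Hover}.
Arming ∉ Sat(AF AG (¬low_batt → AX gps) ∨ AG ¬low_batt).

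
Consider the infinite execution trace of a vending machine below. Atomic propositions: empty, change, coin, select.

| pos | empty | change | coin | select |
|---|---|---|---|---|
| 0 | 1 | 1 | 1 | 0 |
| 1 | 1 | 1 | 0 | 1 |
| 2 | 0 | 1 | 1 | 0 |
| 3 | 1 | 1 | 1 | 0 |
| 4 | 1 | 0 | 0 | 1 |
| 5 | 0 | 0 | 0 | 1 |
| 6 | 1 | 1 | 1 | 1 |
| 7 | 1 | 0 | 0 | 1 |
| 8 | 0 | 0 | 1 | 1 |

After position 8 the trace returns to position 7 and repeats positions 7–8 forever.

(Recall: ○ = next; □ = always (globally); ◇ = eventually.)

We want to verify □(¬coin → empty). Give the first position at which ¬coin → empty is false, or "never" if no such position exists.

5

Check ¬coin → empty at each position in order: 0 ✓, 1 ✓, 2 ✓, 3 ✓, 4 ✓.
At position 5 the labels are {select}, so ¬coin → empty is false there. This is the first violation.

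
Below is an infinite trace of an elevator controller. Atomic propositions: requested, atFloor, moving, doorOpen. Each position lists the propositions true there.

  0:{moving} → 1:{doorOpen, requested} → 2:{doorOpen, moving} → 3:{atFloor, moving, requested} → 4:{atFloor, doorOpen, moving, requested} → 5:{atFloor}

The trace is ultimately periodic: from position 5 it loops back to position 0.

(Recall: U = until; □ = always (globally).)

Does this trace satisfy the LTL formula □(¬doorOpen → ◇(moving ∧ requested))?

Satisfied

¬doorOpen → ◇(moving ∧ requested) holds at every position 0..5, and those are all positions ever visited, so □(¬doorOpen → ◇(moving ∧ requested)) holds.
Positions where ¬doorOpen holds: 0, 3, 5.
Check ◇(moving ∧ requested) at each: 0→ok, 3→ok, 5→ok.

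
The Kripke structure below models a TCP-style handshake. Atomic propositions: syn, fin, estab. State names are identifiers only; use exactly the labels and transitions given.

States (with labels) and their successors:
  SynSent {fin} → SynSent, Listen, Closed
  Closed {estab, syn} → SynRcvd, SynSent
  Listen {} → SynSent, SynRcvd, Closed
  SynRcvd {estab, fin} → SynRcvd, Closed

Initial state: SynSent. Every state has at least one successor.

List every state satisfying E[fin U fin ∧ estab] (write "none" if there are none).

{SynRcvd}

States satisfying fin: {SynSent, SynRcvd}.
States satisfying fin ∧ estab: {SynRcvd}.
States satisfying E[fin U fin ∧ estab]: {SynRcvd}.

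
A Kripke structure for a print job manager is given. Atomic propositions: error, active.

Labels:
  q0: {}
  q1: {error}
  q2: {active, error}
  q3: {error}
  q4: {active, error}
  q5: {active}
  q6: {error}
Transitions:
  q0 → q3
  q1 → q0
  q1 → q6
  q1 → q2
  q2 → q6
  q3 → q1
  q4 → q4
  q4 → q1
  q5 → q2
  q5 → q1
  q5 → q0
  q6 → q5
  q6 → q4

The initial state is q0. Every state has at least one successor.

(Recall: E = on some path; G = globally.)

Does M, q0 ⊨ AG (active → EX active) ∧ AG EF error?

No

States satisfying active → EX active: {q0, q1, q3, q4, q5, q6}.
States satisfying AG (active → EX active): ∅.
States satisfying EF error: {q0, q1, q2, q3, q4, q5, q6}.
States satisfying AG EF error: {q0, q1, q2, q3, q4, q5, q6}.
States satisfying AG (active → EX active) ∧ AG EF error: ∅.
q0 ∉ Sat(AG (active → EX active) ∧ AG EF error).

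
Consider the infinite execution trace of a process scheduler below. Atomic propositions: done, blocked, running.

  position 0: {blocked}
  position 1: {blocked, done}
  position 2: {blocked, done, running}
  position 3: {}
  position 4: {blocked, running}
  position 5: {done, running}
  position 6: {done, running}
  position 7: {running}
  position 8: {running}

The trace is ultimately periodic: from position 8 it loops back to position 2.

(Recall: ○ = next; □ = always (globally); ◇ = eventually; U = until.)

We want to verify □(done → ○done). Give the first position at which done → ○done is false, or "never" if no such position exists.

Check done → ○done at each position in order: 0 ✓, 1 ✓.
At position 2 the labels are {blocked, done, running} and the next position 3 has {}, so done → ○done is false there. This is the first violation.

2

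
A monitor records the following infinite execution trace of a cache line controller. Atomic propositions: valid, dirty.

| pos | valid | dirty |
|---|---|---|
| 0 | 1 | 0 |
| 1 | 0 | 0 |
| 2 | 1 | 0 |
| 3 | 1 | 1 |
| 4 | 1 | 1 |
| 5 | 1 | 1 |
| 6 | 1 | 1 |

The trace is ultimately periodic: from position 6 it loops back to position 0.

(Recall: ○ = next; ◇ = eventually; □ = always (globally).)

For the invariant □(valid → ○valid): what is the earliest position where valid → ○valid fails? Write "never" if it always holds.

0

At position 0 the labels are {valid} and the next position 1 has {}, so valid → ○valid is false there. This is the first violation.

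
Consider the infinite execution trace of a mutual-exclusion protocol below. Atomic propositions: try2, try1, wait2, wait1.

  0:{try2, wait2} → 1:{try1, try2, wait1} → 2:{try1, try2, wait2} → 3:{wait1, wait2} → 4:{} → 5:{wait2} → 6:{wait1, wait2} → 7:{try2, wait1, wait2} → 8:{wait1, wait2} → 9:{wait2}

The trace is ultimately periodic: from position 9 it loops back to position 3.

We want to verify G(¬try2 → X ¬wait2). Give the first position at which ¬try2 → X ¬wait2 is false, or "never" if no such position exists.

Check ¬try2 → X ¬wait2 at each position in order: 0 ✓, 1 ✓, 2 ✓, 3 ✓.
At position 4 the labels are {} and the next position 5 has {wait2}, so ¬try2 → X ¬wait2 is false there. This is the first violation.

4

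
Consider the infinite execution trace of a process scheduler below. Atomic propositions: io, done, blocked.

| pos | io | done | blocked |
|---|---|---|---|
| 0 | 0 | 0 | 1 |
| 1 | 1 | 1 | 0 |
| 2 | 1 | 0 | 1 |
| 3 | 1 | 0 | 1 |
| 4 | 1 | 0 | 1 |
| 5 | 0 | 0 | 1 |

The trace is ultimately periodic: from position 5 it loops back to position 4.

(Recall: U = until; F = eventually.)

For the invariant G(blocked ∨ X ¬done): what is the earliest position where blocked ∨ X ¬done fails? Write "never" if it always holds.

blocked ∨ X ¬done holds at every position 0..5, and those are all the positions the trace ever visits, so the invariant G(blocked ∨ X ¬done) is never violated.

never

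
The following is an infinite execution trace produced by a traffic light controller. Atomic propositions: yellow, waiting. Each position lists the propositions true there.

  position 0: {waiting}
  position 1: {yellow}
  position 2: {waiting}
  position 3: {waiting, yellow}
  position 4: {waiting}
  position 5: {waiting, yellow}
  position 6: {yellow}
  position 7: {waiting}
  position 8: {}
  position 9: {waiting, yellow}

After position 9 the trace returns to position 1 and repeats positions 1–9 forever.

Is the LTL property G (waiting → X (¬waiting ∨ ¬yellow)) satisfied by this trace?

Violated

waiting → X (¬waiting ∨ ¬yellow) must hold at every position from 0 onward. It fails at position 2, so G (waiting → X (¬waiting ∨ ¬yellow)) is false.
Positions where waiting holds: 0, 2, 3, 4, 5, 7, 9.
Check X (¬waiting ∨ ¬yellow) at each: 0→ok, 2→fails, 3→ok, 4→fails, 5→ok, 7→ok, 9→ok.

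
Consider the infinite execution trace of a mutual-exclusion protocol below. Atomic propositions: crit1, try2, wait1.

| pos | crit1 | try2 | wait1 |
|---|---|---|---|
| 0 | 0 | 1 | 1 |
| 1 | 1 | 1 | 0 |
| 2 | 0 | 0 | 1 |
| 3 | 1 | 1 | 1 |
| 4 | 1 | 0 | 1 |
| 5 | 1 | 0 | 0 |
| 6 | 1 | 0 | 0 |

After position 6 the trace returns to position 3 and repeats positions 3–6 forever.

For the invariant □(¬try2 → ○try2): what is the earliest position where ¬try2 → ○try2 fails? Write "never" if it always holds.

Check ¬try2 → ○try2 at each position in order: 0 ✓, 1 ✓, 2 ✓, 3 ✓.
At position 4 the labels are {crit1, wait1} and the next position 5 has {crit1}, so ¬try2 → ○try2 is false there. This is the first violation.

4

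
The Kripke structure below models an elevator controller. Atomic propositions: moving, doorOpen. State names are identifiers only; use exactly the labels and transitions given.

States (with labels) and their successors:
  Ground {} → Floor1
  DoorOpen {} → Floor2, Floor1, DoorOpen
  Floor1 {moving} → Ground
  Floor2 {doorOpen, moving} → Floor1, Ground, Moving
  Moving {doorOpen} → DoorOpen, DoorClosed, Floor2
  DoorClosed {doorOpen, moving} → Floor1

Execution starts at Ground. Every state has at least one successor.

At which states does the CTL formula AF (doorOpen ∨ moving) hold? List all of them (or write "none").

{Ground, Floor1, Floor2, Moving, DoorClosed}

States satisfying doorOpen ∨ moving: {Floor1, Floor2, Moving, DoorClosed}.
States satisfying AF (doorOpen ∨ moving): {Ground, Floor1, Floor2, Moving, DoorClosed}.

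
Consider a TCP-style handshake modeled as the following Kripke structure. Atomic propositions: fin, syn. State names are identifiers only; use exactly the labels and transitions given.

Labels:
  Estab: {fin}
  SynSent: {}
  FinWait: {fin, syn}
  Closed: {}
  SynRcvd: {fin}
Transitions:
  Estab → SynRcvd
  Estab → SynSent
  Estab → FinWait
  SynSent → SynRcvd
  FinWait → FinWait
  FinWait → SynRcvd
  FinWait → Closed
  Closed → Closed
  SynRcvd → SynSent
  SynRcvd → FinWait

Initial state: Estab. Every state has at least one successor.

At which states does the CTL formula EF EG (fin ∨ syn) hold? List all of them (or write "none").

States satisfying EG (fin ∨ syn): {Estab, FinWait, SynRcvd}.
States satisfying EF EG (fin ∨ syn): {Estab, SynSent, FinWait, SynRcvd}.

{Estab, SynSent, FinWait, SynRcvd}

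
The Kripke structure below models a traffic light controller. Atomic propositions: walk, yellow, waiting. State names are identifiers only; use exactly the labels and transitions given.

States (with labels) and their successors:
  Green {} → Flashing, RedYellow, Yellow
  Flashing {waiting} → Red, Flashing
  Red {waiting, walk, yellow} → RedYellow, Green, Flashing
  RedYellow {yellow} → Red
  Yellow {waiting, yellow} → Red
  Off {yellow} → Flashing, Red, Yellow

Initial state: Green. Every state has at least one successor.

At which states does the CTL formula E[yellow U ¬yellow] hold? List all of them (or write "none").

States satisfying yellow: {Red, RedYellow, Yellow, Off}.
States satisfying ¬yellow: {Green, Flashing}.
States satisfying E[yellow U ¬yellow]: {Green, Flashing, Red, RedYellow, Yellow, Off}.

{Green, Flashing, Red, RedYellow, Yellow, Off}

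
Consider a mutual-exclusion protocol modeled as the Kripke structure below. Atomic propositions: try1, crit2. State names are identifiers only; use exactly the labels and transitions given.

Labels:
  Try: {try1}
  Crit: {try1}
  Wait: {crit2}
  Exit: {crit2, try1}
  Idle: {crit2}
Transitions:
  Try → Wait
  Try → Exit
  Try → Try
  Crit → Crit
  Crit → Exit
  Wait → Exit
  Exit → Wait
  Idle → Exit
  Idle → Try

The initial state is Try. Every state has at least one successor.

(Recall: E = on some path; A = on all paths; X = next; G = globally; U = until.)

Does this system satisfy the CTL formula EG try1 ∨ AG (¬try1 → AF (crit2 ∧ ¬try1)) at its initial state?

Yes

States satisfying try1: {Try, Crit, Exit}.
States satisfying EG try1: {Try, Crit}.
States satisfying ¬try1 → AF (crit2 ∧ ¬try1): {Try, Crit, Wait, Exit, Idle}.
States satisfying AG (¬try1 → AF (crit2 ∧ ¬try1)): {Try, Crit, Wait, Exit, Idle}.
States satisfying EG try1 ∨ AG (¬try1 → AF (crit2 ∧ ¬try1)): {Try, Crit, Wait, Exit, Idle}.
Try ∈ Sat(EG try1 ∨ AG (¬try1 → AF (crit2 ∧ ¬try1))).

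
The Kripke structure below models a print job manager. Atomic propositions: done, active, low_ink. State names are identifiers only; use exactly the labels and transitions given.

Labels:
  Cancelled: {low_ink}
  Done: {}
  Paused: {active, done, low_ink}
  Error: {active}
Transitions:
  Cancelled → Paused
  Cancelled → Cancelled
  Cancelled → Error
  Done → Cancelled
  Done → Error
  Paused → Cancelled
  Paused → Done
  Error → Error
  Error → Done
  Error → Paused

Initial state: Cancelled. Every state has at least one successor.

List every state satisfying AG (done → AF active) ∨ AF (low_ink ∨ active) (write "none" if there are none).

{Cancelled, Done, Paused, Error}

States satisfying done → AF active: {Cancelled, Done, Paused, Error}.
States satisfying AG (done → AF active): {Cancelled, Done, Paused, Error}.
States satisfying low_ink ∨ active: {Cancelled, Paused, Error}.
States satisfying AF (low_ink ∨ active): {Cancelled, Done, Paused, Error}.
States satisfying AG (done → AF active) ∨ AF (low_ink ∨ active): {Cancelled, Done, Paused, Error}.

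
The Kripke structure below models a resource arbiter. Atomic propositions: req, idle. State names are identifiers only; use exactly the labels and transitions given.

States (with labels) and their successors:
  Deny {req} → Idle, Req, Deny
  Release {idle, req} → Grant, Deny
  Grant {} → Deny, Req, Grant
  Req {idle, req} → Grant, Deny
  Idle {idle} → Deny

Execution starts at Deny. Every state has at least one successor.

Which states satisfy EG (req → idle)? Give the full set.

{Release, Grant, Req}

States satisfying req → idle: {Release, Grant, Req, Idle}.
States satisfying EG (req → idle): {Release, Grant, Req}.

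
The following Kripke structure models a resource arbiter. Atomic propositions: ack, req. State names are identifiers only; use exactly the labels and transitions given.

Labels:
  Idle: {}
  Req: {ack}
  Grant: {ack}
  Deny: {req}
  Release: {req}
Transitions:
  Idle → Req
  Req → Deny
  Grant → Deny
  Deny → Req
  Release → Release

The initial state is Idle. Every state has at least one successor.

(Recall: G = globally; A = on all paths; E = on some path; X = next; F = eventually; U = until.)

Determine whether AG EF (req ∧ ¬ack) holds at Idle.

States satisfying EF (req ∧ ¬ack): {Idle, Req, Grant, Deny, Release}.
States satisfying AG EF (req ∧ ¬ack): {Idle, Req, Grant, Deny, Release}.
Every state reachable from Idle satisfies EF (req ∧ ¬ack).
Idle ∈ Sat(AG EF (req ∧ ¬ack)).

Holds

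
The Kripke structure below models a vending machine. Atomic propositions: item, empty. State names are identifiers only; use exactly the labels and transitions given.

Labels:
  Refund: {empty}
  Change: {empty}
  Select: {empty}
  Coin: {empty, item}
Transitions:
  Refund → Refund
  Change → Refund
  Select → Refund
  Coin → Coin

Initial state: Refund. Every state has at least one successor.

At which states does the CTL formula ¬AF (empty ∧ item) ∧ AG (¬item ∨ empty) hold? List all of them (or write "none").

{Refund, Change, Select}

States satisfying empty ∧ item: {Coin}.
States satisfying AF (empty ∧ item): {Coin}.
States satisfying ¬AF (empty ∧ item): {Refund, Change, Select}.
States satisfying ¬item ∨ empty: {Refund, Change, Select, Coin}.
States satisfying AG (¬item ∨ empty): {Refund, Change, Select, Coin}.
States satisfying ¬AF (empty ∧ item) ∧ AG (¬item ∨ empty): {Refund, Change, Select}.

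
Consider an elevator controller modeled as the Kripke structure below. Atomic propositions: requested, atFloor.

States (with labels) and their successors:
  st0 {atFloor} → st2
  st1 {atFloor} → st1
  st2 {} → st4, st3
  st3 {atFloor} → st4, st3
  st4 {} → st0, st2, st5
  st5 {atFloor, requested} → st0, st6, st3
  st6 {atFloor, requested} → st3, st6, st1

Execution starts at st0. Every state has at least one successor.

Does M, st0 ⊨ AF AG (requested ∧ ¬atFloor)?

States satisfying AG (requested ∧ ¬atFloor): ∅.
States satisfying AF AG (requested ∧ ¬atFloor): ∅.
There is a path from st0 along which AG (requested ∧ ¬atFloor) never holds.
st0 ∉ Sat(AF AG (requested ∧ ¬atFloor)).

Does not hold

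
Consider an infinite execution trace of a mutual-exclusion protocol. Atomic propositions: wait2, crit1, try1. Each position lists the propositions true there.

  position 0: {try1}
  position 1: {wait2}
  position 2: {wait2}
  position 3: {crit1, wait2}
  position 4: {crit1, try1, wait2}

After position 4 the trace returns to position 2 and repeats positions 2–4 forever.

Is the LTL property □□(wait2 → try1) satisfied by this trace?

Does not hold

□(wait2 → try1) must hold at every position from 0 onward. It fails at position 0, so □□(wait2 → try1) is false.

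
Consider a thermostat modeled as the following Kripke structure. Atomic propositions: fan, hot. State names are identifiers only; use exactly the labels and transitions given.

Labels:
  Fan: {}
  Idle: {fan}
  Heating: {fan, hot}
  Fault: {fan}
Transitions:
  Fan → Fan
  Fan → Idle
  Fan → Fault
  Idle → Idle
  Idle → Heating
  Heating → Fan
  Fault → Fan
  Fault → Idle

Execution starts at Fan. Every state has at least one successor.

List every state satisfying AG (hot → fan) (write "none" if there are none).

States satisfying hot → fan: {Fan, Idle, Heating, Fault}.
States satisfying AG (hot → fan): {Fan, Idle, Heating, Fault}.

{Fan, Idle, Heating, Fault}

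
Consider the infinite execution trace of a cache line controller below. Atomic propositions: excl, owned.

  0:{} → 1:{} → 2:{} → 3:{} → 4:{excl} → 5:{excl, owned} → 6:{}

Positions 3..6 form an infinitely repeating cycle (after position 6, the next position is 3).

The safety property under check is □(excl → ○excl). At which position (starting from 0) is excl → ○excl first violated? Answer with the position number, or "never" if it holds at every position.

Check excl → ○excl at each position in order: 0 ✓, 1 ✓, 2 ✓, 3 ✓, 4 ✓.
At position 5 the labels are {excl, owned} and the next position 6 has {}, so excl → ○excl is false there. This is the first violation.

5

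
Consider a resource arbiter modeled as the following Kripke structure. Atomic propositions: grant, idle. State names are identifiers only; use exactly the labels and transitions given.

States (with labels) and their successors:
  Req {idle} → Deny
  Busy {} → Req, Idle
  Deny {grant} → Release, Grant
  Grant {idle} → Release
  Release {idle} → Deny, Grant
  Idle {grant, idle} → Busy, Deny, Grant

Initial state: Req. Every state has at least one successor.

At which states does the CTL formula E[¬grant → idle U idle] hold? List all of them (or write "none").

{Req, Deny, Grant, Release, Idle}

States satisfying ¬grant → idle: {Req, Deny, Grant, Release, Idle}.
States satisfying idle: {Req, Grant, Release, Idle}.
States satisfying E[¬grant → idle U idle]: {Req, Deny, Grant, Release, Idle}.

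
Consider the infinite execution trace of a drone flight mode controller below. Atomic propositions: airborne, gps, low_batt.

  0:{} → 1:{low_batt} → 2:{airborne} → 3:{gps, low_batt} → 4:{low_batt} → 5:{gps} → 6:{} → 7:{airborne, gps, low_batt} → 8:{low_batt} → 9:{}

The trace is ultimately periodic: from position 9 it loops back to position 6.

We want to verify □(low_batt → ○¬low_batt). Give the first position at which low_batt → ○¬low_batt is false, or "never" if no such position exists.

Check low_batt → ○¬low_batt at each position in order: 0 ✓, 1 ✓, 2 ✓.
At position 3 the labels are {gps, low_batt} and the next position 4 has {low_batt}, so low_batt → ○¬low_batt is false there. This is the first violation.

3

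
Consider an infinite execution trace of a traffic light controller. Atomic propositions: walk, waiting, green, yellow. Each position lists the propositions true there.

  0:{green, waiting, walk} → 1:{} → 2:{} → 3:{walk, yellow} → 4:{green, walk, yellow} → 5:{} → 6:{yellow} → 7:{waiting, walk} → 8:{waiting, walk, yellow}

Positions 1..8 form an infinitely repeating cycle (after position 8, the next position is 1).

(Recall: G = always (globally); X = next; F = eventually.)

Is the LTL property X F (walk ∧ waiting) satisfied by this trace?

Satisfied

The position after 0 is 1; F (walk ∧ waiting) is true there.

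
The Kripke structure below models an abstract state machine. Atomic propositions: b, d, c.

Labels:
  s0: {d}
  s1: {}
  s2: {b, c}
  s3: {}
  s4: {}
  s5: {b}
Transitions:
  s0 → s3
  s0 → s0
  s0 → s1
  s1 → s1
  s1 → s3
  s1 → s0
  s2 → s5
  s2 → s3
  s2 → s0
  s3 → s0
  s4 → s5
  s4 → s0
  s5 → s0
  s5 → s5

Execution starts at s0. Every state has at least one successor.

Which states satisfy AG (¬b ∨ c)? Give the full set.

States satisfying ¬b ∨ c: {s0, s1, s2, s3, s4}.
States satisfying AG (¬b ∨ c): {s0, s1, s3}.

{s0, s1, s3}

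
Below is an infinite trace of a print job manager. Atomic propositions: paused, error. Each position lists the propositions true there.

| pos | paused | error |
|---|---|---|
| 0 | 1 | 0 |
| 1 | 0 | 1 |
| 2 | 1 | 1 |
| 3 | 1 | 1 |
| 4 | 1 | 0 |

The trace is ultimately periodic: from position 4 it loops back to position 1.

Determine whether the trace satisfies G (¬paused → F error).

¬paused → F error holds at every position 0..4, and those are all positions ever visited, so G (¬paused → F error) holds.
Positions where ¬paused holds: 1.
Check F error at each: 1→ok.

Satisfied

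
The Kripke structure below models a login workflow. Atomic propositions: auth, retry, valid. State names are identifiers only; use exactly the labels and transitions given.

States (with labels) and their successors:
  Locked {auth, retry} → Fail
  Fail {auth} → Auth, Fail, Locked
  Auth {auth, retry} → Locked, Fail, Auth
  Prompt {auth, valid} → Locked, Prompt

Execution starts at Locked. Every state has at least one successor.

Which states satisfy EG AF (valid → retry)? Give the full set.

States satisfying AF (valid → retry): {Locked, Fail, Auth}.
States satisfying EG AF (valid → retry): {Locked, Fail, Auth}.

{Locked, Fail, Auth}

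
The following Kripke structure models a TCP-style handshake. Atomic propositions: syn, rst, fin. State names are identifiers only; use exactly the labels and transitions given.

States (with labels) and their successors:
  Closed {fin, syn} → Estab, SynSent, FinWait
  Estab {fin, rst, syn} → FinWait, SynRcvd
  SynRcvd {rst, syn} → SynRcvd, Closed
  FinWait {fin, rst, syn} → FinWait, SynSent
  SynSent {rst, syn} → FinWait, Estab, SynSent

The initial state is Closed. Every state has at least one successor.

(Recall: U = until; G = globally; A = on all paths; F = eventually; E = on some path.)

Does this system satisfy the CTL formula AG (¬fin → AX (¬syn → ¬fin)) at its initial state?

Yes

States satisfying ¬fin → AX (¬syn → ¬fin): {Closed, Estab, SynRcvd, FinWait, SynSent}.
States satisfying AG (¬fin → AX (¬syn → ¬fin)): {Closed, Estab, SynRcvd, FinWait, SynSent}.
Every state reachable from Closed satisfies ¬fin → AX (¬syn → ¬fin).
Closed ∈ Sat(AG (¬fin → AX (¬syn → ¬fin))).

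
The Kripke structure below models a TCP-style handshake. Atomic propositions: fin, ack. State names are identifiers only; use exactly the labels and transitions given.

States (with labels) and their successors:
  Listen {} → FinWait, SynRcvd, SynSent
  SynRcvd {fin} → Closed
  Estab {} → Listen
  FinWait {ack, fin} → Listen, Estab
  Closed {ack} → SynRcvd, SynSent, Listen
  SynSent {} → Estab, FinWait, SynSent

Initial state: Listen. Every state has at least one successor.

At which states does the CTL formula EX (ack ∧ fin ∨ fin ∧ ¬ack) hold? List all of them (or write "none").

{Listen, Closed, SynSent}

States satisfying ack ∧ fin ∨ fin ∧ ¬ack: {SynRcvd, FinWait}.
States satisfying EX (ack ∧ fin ∨ fin ∧ ¬ack): {Listen, Closed, SynSent}.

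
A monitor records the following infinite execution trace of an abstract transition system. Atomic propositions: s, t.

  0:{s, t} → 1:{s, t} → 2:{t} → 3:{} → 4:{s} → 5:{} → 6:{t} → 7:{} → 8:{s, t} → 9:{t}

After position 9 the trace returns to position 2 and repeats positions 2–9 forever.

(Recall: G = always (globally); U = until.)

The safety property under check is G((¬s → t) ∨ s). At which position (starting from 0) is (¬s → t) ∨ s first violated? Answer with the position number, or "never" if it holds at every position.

Check (¬s → t) ∨ s at each position in order: 0 ✓, 1 ✓, 2 ✓.
At position 3 the labels are {}, so (¬s → t) ∨ s is false there. This is the first violation.

3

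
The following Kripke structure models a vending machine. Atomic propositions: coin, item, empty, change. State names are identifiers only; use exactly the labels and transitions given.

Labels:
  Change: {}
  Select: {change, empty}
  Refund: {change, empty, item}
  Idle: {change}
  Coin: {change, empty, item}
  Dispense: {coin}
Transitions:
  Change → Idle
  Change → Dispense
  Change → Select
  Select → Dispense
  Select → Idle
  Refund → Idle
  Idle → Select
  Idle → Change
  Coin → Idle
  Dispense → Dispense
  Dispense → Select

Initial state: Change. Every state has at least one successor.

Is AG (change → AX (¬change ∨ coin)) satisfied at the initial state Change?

Violated

States satisfying change → AX (¬change ∨ coin): {Change, Dispense}.
States satisfying AG (change → AX (¬change ∨ coin)): ∅.
Idle is reachable from Change and violates change → AX (¬change ∨ coin), so AG fails at Change.
Change ∉ Sat(AG (change → AX (¬change ∨ coin))).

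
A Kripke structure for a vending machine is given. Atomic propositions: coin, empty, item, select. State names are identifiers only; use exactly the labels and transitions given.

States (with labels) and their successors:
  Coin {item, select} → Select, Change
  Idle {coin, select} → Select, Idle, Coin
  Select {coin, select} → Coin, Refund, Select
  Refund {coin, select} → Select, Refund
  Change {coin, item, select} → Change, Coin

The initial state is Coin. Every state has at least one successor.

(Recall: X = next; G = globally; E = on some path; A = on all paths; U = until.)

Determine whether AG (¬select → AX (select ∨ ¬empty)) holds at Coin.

States satisfying ¬select → AX (select ∨ ¬empty): {Coin, Idle, Select, Refund, Change}.
States satisfying AG (¬select → AX (select ∨ ¬empty)): {Coin, Idle, Select, Refund, Change}.
Every state reachable from Coin satisfies ¬select → AX (select ∨ ¬empty).
Coin ∈ Sat(AG (¬select → AX (select ∨ ¬empty))).

Satisfied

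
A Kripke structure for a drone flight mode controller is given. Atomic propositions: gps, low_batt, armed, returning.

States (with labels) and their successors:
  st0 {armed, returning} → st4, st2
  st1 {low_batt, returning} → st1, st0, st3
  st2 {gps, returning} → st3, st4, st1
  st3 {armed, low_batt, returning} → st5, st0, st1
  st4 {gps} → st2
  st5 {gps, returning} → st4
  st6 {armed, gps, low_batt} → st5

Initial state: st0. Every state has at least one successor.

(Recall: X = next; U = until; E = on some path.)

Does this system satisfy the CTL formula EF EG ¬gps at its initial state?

States satisfying EG ¬gps: {st1, st3}.
States satisfying EF EG ¬gps: {st0, st1, st2, st3, st4, st5, st6}.
Some path from st0 reaches a state where EG ¬gps holds.
st0 ∈ Sat(EF EG ¬gps).

Holds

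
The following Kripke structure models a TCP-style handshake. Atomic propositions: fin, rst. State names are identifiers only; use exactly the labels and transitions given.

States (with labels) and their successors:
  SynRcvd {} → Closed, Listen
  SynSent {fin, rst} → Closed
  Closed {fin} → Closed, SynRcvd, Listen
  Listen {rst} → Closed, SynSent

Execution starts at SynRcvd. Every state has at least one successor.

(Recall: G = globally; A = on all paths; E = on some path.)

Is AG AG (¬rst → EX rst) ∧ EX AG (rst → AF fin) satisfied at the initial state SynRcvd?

States satisfying AG (¬rst → EX rst): {SynRcvd, SynSent, Closed, Listen}.
States satisfying AG AG (¬rst → EX rst): {SynRcvd, SynSent, Closed, Listen}.
States satisfying AG (rst → AF fin): {SynRcvd, SynSent, Closed, Listen}.
States satisfying EX AG (rst → AF fin): {SynRcvd, SynSent, Closed, Listen}.
States satisfying AG AG (¬rst → EX rst) ∧ EX AG (rst → AF fin): {SynRcvd, SynSent, Closed, Listen}.
SynRcvd ∈ Sat(AG AG (¬rst → EX rst) ∧ EX AG (rst → AF fin)).

Holds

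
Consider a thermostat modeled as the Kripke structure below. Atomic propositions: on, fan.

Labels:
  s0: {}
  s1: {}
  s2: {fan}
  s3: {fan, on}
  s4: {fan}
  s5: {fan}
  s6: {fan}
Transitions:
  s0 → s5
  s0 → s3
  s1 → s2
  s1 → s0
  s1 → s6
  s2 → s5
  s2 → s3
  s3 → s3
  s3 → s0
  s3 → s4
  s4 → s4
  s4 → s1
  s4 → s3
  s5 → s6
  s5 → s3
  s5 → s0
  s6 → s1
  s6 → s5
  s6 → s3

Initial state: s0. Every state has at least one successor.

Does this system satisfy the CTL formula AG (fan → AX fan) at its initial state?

States satisfying fan → AX fan: {s0, s1, s2}.
States satisfying AG (fan → AX fan): ∅.
s3 is reachable from s0 and violates fan → AX fan, so AG fails at s0.
s0 ∉ Sat(AG (fan → AX fan)).

Does not hold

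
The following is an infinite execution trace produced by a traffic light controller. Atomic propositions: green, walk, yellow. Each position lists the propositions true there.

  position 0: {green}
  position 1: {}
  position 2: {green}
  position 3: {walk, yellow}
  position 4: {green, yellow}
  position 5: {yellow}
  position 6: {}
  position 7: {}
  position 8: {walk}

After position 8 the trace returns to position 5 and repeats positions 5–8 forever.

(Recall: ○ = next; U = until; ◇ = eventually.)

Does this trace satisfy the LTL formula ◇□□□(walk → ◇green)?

□□□(walk → ◇green) is false at every position 0..8, so it never becomes true and ◇□□□(walk → ◇green) fails.

Violated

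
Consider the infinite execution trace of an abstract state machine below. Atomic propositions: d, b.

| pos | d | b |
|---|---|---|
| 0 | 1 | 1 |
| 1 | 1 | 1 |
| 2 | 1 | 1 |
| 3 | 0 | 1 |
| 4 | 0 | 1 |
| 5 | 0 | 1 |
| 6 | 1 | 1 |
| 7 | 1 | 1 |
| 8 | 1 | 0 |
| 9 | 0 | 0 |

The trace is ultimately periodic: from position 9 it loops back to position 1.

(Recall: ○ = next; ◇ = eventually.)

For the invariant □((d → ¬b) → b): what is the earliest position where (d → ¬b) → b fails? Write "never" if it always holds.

8

Check (d → ¬b) → b at each position in order: 0 ✓, 1 ✓, 2 ✓, 3 ✓, 4 ✓, 5 ✓, 6 ✓, 7 ✓.
At position 8 the labels are {d}, so (d → ¬b) → b is false there. This is the first violation.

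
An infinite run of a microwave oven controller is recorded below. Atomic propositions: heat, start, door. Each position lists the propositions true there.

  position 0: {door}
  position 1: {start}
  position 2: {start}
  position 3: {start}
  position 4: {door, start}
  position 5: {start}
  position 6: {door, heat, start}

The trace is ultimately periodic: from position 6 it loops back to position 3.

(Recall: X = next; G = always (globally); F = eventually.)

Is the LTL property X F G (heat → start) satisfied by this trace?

Satisfied

The position after 0 is 1; F G (heat → start) is true there.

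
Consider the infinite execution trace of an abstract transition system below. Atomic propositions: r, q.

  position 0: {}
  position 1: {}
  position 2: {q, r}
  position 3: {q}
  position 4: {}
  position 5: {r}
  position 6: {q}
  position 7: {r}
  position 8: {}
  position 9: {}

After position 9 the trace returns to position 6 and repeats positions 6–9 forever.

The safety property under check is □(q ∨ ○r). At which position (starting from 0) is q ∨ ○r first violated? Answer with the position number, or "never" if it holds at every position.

At position 0 the labels are {} and the next position 1 has {}, so q ∨ ○r is false there. This is the first violation.

0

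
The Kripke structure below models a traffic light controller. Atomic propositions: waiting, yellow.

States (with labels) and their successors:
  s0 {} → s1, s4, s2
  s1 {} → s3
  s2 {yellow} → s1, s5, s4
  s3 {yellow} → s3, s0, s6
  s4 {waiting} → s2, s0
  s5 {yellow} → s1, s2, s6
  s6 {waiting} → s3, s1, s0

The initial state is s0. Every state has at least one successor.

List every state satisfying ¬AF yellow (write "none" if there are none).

States satisfying yellow: {s2, s3, s5}.
States satisfying AF yellow: {s1, s2, s3, s5}.
States satisfying ¬AF yellow: {s0, s4, s6}.

{s0, s4, s6}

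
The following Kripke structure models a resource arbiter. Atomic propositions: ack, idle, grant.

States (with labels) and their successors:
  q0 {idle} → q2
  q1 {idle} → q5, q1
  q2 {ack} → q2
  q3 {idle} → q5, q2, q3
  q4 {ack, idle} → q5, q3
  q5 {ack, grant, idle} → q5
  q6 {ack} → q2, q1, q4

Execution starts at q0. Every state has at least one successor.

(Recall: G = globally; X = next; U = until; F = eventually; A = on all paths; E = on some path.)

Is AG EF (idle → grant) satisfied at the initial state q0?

Satisfied

States satisfying EF (idle → grant): {q0, q1, q2, q3, q4, q5, q6}.
States satisfying AG EF (idle → grant): {q0, q1, q2, q3, q4, q5, q6}.
Every state reachable from q0 satisfies EF (idle → grant).
q0 ∈ Sat(AG EF (idle → grant)).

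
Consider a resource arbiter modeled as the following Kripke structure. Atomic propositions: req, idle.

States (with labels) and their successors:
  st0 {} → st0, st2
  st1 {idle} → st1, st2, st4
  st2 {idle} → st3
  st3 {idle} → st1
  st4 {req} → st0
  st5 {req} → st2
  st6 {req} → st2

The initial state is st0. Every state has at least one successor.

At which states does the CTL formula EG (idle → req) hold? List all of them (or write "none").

{st0, st4}

States satisfying idle → req: {st0, st4, st5, st6}.
States satisfying EG (idle → req): {st0, st4}.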